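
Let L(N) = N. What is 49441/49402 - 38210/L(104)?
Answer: -470627139/1284452 ≈ -366.40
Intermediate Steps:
49441/49402 - 38210/L(104) = 49441/49402 - 38210/104 = 49441*(1/49402) - 38210*1/104 = 49441/49402 - 19105/52 = -470627139/1284452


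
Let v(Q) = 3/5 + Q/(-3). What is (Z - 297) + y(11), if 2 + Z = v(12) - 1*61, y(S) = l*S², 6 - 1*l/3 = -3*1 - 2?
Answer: 18148/5 ≈ 3629.6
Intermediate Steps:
v(Q) = ⅗ - Q/3 (v(Q) = 3*(⅕) + Q*(-⅓) = ⅗ - Q/3)
l = 33 (l = 18 - 3*(-3*1 - 2) = 18 - 3*(-3 - 2) = 18 - 3*(-5) = 18 + 15 = 33)
y(S) = 33*S²
Z = -332/5 (Z = -2 + ((⅗ - ⅓*12) - 1*61) = -2 + ((⅗ - 4) - 61) = -2 + (-17/5 - 61) = -2 - 322/5 = -332/5 ≈ -66.400)
(Z - 297) + y(11) = (-332/5 - 297) + 33*11² = -1817/5 + 33*121 = -1817/5 + 3993 = 18148/5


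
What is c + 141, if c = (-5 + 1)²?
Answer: 157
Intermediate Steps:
c = 16 (c = (-4)² = 16)
c + 141 = 16 + 141 = 157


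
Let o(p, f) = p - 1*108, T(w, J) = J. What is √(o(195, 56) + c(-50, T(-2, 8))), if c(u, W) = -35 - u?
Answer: √102 ≈ 10.100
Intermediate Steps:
o(p, f) = -108 + p (o(p, f) = p - 108 = -108 + p)
√(o(195, 56) + c(-50, T(-2, 8))) = √((-108 + 195) + (-35 - 1*(-50))) = √(87 + (-35 + 50)) = √(87 + 15) = √102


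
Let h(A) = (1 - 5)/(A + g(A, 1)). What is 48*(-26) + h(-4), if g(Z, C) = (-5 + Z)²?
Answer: -96100/77 ≈ -1248.1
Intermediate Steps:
h(A) = -4/(A + (-5 + A)²) (h(A) = (1 - 5)/(A + (-5 + A)²) = -4/(A + (-5 + A)²))
48*(-26) + h(-4) = 48*(-26) - 4/(-4 + (-5 - 4)²) = -1248 - 4/(-4 + (-9)²) = -1248 - 4/(-4 + 81) = -1248 - 4/77 = -96100/77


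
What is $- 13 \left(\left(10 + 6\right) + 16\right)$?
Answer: $-416$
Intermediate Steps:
$- 13 \left(\left(10 + 6\right) + 16\right) = - 13 \left(16 + 16\right) = \left(-13\right) 32 = -416$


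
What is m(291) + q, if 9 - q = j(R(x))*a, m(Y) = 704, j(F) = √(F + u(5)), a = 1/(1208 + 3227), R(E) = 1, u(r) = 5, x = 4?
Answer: 713 - √6/4435 ≈ 713.00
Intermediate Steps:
a = 1/4435 ≈ 0.00022548
j(F) = √(5 + F) (j(F) = √(F + 5) = √(5 + F))
q = 9 - √6/4435 (q = 9 - √(5 + 1)/4435 = 9 - √6/4435 ≈ 8.9995)
m(291) + q = 704 + (9 - √6/4435) = 713 - √6/4435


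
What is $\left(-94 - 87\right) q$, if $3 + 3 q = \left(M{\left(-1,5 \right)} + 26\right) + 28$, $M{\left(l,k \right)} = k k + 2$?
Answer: $-4706$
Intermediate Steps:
$M{\left(l,k \right)} = 2 + k^{2}$ ($M{\left(l,k \right)} = k^{2} + 2 = 2 + k^{2}$)
$q = 26$ ($q = -1 + \frac{\left(\left(2 + 5^{2}\right) + 26\right) + 28}{3} = -1 + \frac{\left(\left(2 + 25\right) + 26\right) + 28}{3} = -1 + \frac{\left(27 + 26\right) + 28}{3} = -1 + \frac{53 + 28}{3} = -1 + \frac{1}{3} \cdot 81 = -1 + 27 = 26$)
$\left(-94 - 87\right) q = \left(-94 - 87\right) 26 = \left(-181\right) 26 = -4706$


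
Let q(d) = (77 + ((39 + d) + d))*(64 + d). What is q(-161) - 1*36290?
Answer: -16308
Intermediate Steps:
q(d) = (64 + d)*(116 + 2*d) (q(d) = (77 + (39 + 2*d))*(64 + d) = (116 + 2*d)*(64 + d) = (64 + d)*(116 + 2*d))
q(-161) - 1*36290 = (7424 + 2*(-161)² + 244*(-161)) - 1*36290 = (7424 + 2*25921 - 39284) - 36290 = (7424 + 51842 - 39284) - 36290 = 19982 - 36290 = -16308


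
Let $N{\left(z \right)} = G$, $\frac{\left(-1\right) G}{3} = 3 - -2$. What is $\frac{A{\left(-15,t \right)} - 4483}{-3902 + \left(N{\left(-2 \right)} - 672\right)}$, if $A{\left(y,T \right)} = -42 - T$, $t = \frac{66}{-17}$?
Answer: $\frac{76859}{78013} \approx 0.98521$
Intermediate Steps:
$t = - \frac{66}{17}$ ($t = 66 \left(- \frac{1}{17}\right) = - \frac{66}{17} \approx -3.8824$)
$G = -15$ ($G = - 3 \left(3 - -2\right) = - 3 \left(3 + 2\right) = \left(-3\right) 5 = -15$)
$N{\left(z \right)} = -15$
$\frac{A{\left(-15,t \right)} - 4483}{-3902 + \left(N{\left(-2 \right)} - 672\right)} = \frac{\left(-42 - - \frac{66}{17}\right) - 4483}{-3902 - 687} = \frac{\left(-42 + \frac{66}{17}\right) - 4483}{-3902 - 687} = \frac{- \frac{648}{17} - 4483}{-3902 - 687} = - \frac{76859}{17 \left(-4589\right)} = \left(- \frac{76859}{17}\right) \left(- \frac{1}{4589}\right) = \frac{76859}{78013}$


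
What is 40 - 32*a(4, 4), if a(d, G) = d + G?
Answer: -216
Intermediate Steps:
a(d, G) = G + d
40 - 32*a(4, 4) = 40 - 32*(4 + 4) = 40 - 32*8 = 40 - 256 = -216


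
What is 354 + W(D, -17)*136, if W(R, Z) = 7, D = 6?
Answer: 1306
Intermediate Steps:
354 + W(D, -17)*136 = 354 + 7*136 = 354 + 952 = 1306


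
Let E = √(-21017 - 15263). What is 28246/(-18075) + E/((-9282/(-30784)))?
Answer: -28246/18075 + 2368*I*√9070/357 ≈ -1.5627 + 631.71*I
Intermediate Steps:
E = 2*I*√9070 (E = √(-36280) = 2*I*√9070 ≈ 190.47*I)
28246/(-18075) + E/((-9282/(-30784))) = 28246/(-18075) + (2*I*√9070)/((-9282/(-30784))) = 28246*(-1/18075) + (2*I*√9070)/((-9282*(-1/30784))) = -28246/18075 + (2*I*√9070)/(357/1184) = -28246/18075 + (2*I*√9070)*(1184/357) = -28246/18075 + 2368*I*√9070/357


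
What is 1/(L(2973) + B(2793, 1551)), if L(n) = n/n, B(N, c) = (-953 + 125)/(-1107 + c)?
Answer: -37/32 ≈ -1.1563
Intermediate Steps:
B(N, c) = -828/(-1107 + c)
L(n) = 1
1/(L(2973) + B(2793, 1551)) = 1/(1 - 828/(-1107 + 1551)) = 1/(1 - 828/444) = 1/(1 - 828*1/444) = 1/(1 - 69/37) = 1/(-32/37) = -37/32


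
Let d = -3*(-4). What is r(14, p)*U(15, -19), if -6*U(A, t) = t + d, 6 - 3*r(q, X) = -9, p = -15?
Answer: 35/6 ≈ 5.8333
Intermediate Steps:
r(q, X) = 5 (r(q, X) = 2 - ⅓*(-9) = 2 + 3 = 5)
d = 12
U(A, t) = -2 - t/6 (U(A, t) = -(t + 12)/6 = -(12 + t)/6 = -2 - t/6)
r(14, p)*U(15, -19) = 5*(-2 - ⅙*(-19)) = 5*(-2 + 19/6) = 5*(7/6) = 35/6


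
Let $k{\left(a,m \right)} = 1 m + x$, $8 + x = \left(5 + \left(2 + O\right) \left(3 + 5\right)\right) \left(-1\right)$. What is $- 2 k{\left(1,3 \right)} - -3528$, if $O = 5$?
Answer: $3660$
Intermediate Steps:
$x = -69$ ($x = -8 + \left(5 + \left(2 + 5\right) \left(3 + 5\right)\right) \left(-1\right) = -8 + \left(5 + 7 \cdot 8\right) \left(-1\right) = -8 + \left(5 + 56\right) \left(-1\right) = -8 + 61 \left(-1\right) = -8 - 61 = -69$)
$k{\left(a,m \right)} = -69 + m$ ($k{\left(a,m \right)} = 1 m - 69 = m - 69 = -69 + m$)
$- 2 k{\left(1,3 \right)} - -3528 = - 2 \left(-69 + 3\right) - -3528 = \left(-2\right) \left(-66\right) + 3528 = 132 + 3528 = 3660$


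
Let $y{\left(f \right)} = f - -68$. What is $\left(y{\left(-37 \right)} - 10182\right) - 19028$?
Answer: $-29179$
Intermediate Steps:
$y{\left(f \right)} = 68 + f$ ($y{\left(f \right)} = f + 68 = 68 + f$)
$\left(y{\left(-37 \right)} - 10182\right) - 19028 = \left(\left(68 - 37\right) - 10182\right) - 19028 = \left(31 - 10182\right) - 19028 = -10151 - 19028 = -29179$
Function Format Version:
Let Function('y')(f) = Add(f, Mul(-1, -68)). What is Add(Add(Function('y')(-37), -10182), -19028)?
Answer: -29179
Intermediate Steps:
Function('y')(f) = Add(68, f) (Function('y')(f) = Add(f, 68) = Add(68, f))
Add(Add(Function('y')(-37), -10182), -19028) = Add(Add(Add(68, -37), -10182), -19028) = Add(Add(31, -10182), -19028) = Add(-10151, -19028) = -29179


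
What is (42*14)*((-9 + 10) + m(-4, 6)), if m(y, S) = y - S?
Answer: -5292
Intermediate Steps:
(42*14)*((-9 + 10) + m(-4, 6)) = (42*14)*((-9 + 10) + (-4 - 1*6)) = 588*(1 + (-4 - 6)) = 588*(1 - 10) = 588*(-9) = -5292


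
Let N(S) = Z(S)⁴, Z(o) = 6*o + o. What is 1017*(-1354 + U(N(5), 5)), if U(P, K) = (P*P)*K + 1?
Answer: 11450786359952124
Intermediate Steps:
Z(o) = 7*o
N(S) = 2401*S⁴ (N(S) = (7*S)⁴ = 2401*S⁴)
U(P, K) = 1 + K*P² (U(P, K) = P²*K + 1 = K*P² + 1 = 1 + K*P²)
1017*(-1354 + U(N(5), 5)) = 1017*(-1354 + (1 + 5*(2401*5⁴)²)) = 1017*(-1354 + (1 + 5*(2401*625)²)) = 1017*(-1354 + (1 + 5*1500625²)) = 1017*(-1354 + (1 + 5*2251875390625)) = 1017*(-1354 + (1 + 11259376953125)) = 1017*(-1354 + 11259376953126) = 1017*11259376951772 = 11450786359952124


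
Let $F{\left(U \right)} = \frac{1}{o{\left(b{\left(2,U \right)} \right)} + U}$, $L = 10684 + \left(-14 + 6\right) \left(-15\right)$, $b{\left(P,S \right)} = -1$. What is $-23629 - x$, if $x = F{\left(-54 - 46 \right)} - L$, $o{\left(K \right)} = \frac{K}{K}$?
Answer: $- \frac{1269674}{99} \approx -12825.0$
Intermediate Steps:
$o{\left(K \right)} = 1$
$L = 10804$ ($L = 10684 - -120 = 10684 + 120 = 10804$)
$F{\left(U \right)} = \frac{1}{1 + U}$
$x = - \frac{1069597}{99}$ ($x = \frac{1}{1 - 100} - 10804 = \frac{1}{-99} - 10804 = - \frac{1}{99} - 10804 = - \frac{1069597}{99} \approx -10804.0$)
$-23629 - x = -23629 - - \frac{1069597}{99} = -23629 + \frac{1069597}{99} = - \frac{1269674}{99}$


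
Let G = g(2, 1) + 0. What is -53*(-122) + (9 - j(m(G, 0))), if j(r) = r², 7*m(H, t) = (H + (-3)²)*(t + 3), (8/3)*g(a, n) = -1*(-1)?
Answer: 20254975/3136 ≈ 6458.9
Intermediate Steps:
g(a, n) = 3/8 (g(a, n) = 3*(-1*(-1))/8 = (3/8)*1 = 3/8)
G = 3/8 (G = 3/8 + 0 = 3/8 ≈ 0.37500)
m(H, t) = (3 + t)*(9 + H)/7 (m(H, t) = ((H + (-3)²)*(t + 3))/7 = ((H + 9)*(3 + t))/7 = ((9 + H)*(3 + t))/7 = ((3 + t)*(9 + H))/7 = (3 + t)*(9 + H)/7)
-53*(-122) + (9 - j(m(G, 0))) = -53*(-122) + (9 - (27/7 + (3/7)*(3/8) + (9/7)*0 + (⅐)*(3/8)*0)²) = 6466 + (9 - (27/7 + 9/56 + 0 + 0)²) = 6466 + (9 - (225/56)²) = 6466 + (9 - 1*50625/3136) = 6466 + (9 - 50625/3136) = 6466 - 22401/3136 = 20254975/3136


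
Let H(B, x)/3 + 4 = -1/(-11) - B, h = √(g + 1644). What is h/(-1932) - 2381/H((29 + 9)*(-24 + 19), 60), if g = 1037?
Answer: -26191/6141 - √2681/1932 ≈ -4.2917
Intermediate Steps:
h = √2681 (h = √(1037 + 1644) = √2681 ≈ 51.778)
H(B, x) = -129/11 - 3*B (H(B, x) = -12 + 3*(-1/(-11) - B) = -12 + 3*(-1*(-1/11) - B) = -12 + 3*(1/11 - B) = -12 + (3/11 - 3*B) = -129/11 - 3*B)
h/(-1932) - 2381/H((29 + 9)*(-24 + 19), 60) = √2681/(-1932) - 2381/(-129/11 - 3*(29 + 9)*(-24 + 19)) = √2681*(-1/1932) - 2381/(-129/11 - 114*(-5)) = -√2681/1932 - 2381/(-129/11 - 3*(-190)) = -√2681/1932 - 2381/(-129/11 + 570) = -√2681/1932 - 2381/6141/11 = -√2681/1932 - 2381*11/6141 = -√2681/1932 - 26191/6141 = -26191/6141 - √2681/1932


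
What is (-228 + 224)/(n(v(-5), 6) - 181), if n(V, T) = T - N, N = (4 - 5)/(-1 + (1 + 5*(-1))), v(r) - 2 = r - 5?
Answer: 5/219 ≈ 0.022831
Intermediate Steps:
v(r) = -3 + r (v(r) = 2 + (r - 5) = 2 + (-5 + r) = -3 + r)
N = 1/5 (N = -1/(-1 + (1 - 5)) = -1/(-1 - 4) = -1/(-5) = -1*(-1/5) = 1/5 ≈ 0.20000)
n(V, T) = -1/5 + T (n(V, T) = T - 1*1/5 = T - 1/5 = -1/5 + T)
(-228 + 224)/(n(v(-5), 6) - 181) = (-228 + 224)/((-1/5 + 6) - 181) = -4/(29/5 - 181) = -4/(-876/5) = -4*(-5/876) = 5/219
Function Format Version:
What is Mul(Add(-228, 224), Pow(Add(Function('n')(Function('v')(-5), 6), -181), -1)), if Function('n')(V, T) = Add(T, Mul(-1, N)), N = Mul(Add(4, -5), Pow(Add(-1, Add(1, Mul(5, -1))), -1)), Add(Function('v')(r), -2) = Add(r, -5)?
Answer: Rational(5, 219) ≈ 0.022831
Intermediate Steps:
Function('v')(r) = Add(-3, r) (Function('v')(r) = Add(2, Add(r, -5)) = Add(2, Add(-5, r)) = Add(-3, r))
N = Rational(1, 5) (N = Mul(-1, Pow(Add(-1, Add(1, -5)), -1)) = Mul(-1, Pow(Add(-1, -4), -1)) = Mul(-1, Pow(-5, -1)) = Mul(-1, Rational(-1, 5)) = Rational(1, 5) ≈ 0.20000)
Function('n')(V, T) = Add(Rational(-1, 5), T) (Function('n')(V, T) = Add(T, Mul(-1, Rational(1, 5))) = Add(T, Rational(-1, 5)) = Add(Rational(-1, 5), T))
Mul(Add(-228, 224), Pow(Add(Function('n')(Function('v')(-5), 6), -181), -1)) = Mul(Add(-228, 224), Pow(Add(Add(Rational(-1, 5), 6), -181), -1)) = Mul(-4, Pow(Add(Rational(29, 5), -181), -1)) = Mul(-4, Pow(Rational(-876, 5), -1)) = Mul(-4, Rational(-5, 876)) = Rational(5, 219)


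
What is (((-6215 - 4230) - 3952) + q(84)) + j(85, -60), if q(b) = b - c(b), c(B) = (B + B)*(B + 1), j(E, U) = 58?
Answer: -28535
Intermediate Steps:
c(B) = 2*B*(1 + B) (c(B) = (2*B)*(1 + B) = 2*B*(1 + B))
q(b) = b - 2*b*(1 + b)
(((-6215 - 4230) - 3952) + q(84)) + j(85, -60) = (((-6215 - 4230) - 3952) + 84*(-1 - 2*84)) + 58 = ((-10445 - 3952) + 84*(-1 - 168)) + 58 = (-14397 + 84*(-169)) + 58 = (-14397 - 14196) + 58 = -28593 + 58 = -28535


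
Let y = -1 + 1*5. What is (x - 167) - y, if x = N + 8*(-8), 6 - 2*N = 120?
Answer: -292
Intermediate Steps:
N = -57 (N = 3 - ½*120 = 3 - 60 = -57)
x = -121 (x = -57 + 8*(-8) = -57 - 64 = -121)
y = 4 (y = -1 + 5 = 4)
(x - 167) - y = (-121 - 167) - 1*4 = -288 - 4 = -292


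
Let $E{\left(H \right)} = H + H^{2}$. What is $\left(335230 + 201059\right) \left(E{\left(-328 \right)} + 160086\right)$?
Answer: $143372573838$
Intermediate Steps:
$\left(335230 + 201059\right) \left(E{\left(-328 \right)} + 160086\right) = \left(335230 + 201059\right) \left(- 328 \left(1 - 328\right) + 160086\right) = 536289 \left(\left(-328\right) \left(-327\right) + 160086\right) = 536289 \left(107256 + 160086\right) = 536289 \cdot 267342 = 143372573838$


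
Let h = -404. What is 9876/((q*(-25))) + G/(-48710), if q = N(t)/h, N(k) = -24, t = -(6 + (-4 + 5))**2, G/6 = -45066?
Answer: -809108276/121775 ≈ -6644.3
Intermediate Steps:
G = -270396 (G = 6*(-45066) = -270396)
t = -49 (t = -(6 + 1)**2 = -1*7**2 = -1*49 = -49)
q = 6/101 (q = -24/(-404) = -24*(-1/404) = 6/101 ≈ 0.059406)
9876/((q*(-25))) + G/(-48710) = 9876/(((6/101)*(-25))) - 270396/(-48710) = 9876/(-150/101) - 270396*(-1/48710) = 9876*(-101/150) + 135198/24355 = -166246/25 + 135198/24355 = -809108276/121775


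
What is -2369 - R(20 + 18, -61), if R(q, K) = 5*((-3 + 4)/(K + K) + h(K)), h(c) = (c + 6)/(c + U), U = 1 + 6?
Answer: -3910063/1647 ≈ -2374.1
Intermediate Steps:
U = 7
h(c) = (6 + c)/(7 + c) (h(c) = (c + 6)/(c + 7) = (6 + c)/(7 + c))
R(q, K) = 5/(2*K) + 5*(6 + K)/(7 + K) (R(q, K) = 5*((-3 + 4)/(K + K) + (6 + K)/(7 + K)) = 5*(1/(2*K) + (6 + K)/(7 + K)) = 5/(2*K) + 5*(6 + K)/(7 + K))
-2369 - R(20 + 18, -61) = -2369 - 5*(7 + 2*(-61)**2 + 13*(-61))/(2*(-61)*(7 - 61)) = -2369 - 5*(-1)*(7 + 2*3721 - 793)/(2*61*(-54)) = -2369 - 5*(-1)*(-1)*(7 + 7442 - 793)/(2*61*54) = -2369 - 5*(-1)*(-1)*6656/(2*61*54) = -2369 - 1*8320/1647 = -2369 - 8320/1647 = -3910063/1647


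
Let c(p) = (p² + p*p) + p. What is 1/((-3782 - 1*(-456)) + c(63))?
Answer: 1/4675 ≈ 0.00021390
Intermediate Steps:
c(p) = p + 2*p² (c(p) = (p² + p²) + p = 2*p² + p = p + 2*p²)
1/((-3782 - 1*(-456)) + c(63)) = 1/((-3782 - 1*(-456)) + 63*(1 + 2*63)) = 1/((-3782 + 456) + 63*(1 + 126)) = 1/(-3326 + 63*127) = 1/(-3326 + 8001) = 1/4675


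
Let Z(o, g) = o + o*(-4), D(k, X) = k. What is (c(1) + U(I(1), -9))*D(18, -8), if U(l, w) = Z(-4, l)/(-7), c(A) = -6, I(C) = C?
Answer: -972/7 ≈ -138.86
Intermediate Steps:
Z(o, g) = -3*o (Z(o, g) = o - 4*o = -3*o)
U(l, w) = -12/7 (U(l, w) = -3*(-4)/(-7) = 12*(-1/7) = -12/7)
(c(1) + U(I(1), -9))*D(18, -8) = (-6 - 12/7)*18 = -54/7*18 = -972/7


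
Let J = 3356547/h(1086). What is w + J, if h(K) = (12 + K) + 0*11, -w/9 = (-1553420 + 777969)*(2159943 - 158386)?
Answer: 5112648289638707/366 ≈ 1.3969e+13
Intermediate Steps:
w = 13968984394863 (w = -9*(-1553420 + 777969)*(2159943 - 158386) = -(-6979059)*2001557 = -9*(-1552109377207) = 13968984394863)
h(K) = 12 + K (h(K) = (12 + K) + 0 = 12 + K)
J = 1118849/366 (J = 3356547/(12 + 1086) = 3356547/1098 = 3356547*(1/1098) = 1118849/366 ≈ 3057.0)
w + J = 13968984394863 + 1118849/366 = 5112648289638707/366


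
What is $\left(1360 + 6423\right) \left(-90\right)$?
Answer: $-700470$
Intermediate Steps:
$\left(1360 + 6423\right) \left(-90\right) = 7783 \left(-90\right) = -700470$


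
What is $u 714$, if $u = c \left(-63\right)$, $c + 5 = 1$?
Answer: $179928$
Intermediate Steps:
$c = -4$ ($c = -5 + 1 = -4$)
$u = 252$ ($u = \left(-4\right) \left(-63\right) = 252$)
$u 714 = 252 \cdot 714 = 179928$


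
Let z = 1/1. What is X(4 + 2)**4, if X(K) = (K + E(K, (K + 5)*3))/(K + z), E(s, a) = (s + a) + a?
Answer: 37015056/2401 ≈ 15417.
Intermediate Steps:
E(s, a) = s + 2*a (E(s, a) = (a + s) + a = s + 2*a)
z = 1
X(K) = (30 + 8*K)/(1 + K) (X(K) = (K + (K + 2*((K + 5)*3)))/(K + 1) = (K + (K + 2*((5 + K)*3)))/(1 + K) = (K + (K + 2*(15 + 3*K)))/(1 + K) = (K + (K + (30 + 6*K)))/(1 + K) = (K + (30 + 7*K))/(1 + K) = (30 + 8*K)/(1 + K))
X(4 + 2)**4 = (2*(15 + 4*(4 + 2))/(1 + (4 + 2)))**4 = (2*(15 + 4*6)/(1 + 6))**4 = (2*(15 + 24)/7)**4 = (2*(1/7)*39)**4 = (78/7)**4 = 37015056/2401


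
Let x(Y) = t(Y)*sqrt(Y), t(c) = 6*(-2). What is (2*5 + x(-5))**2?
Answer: -620 - 240*I*sqrt(5) ≈ -620.0 - 536.66*I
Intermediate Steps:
t(c) = -12
x(Y) = -12*sqrt(Y)
(2*5 + x(-5))**2 = (2*5 - 12*I*sqrt(5))**2 = (10 - 12*I*sqrt(5))**2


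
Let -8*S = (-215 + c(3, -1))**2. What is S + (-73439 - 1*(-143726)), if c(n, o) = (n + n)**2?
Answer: 530255/8 ≈ 66282.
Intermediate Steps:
c(n, o) = 4*n**2 (c(n, o) = (2*n)**2 = 4*n**2)
S = -32041/8 (S = -(-215 + 4*3**2)**2/8 = -(-215 + 4*9)**2/8 = -(-215 + 36)**2/8 = -1/8*(-179)**2 = -1/8*32041 = -32041/8 ≈ -4005.1)
S + (-73439 - 1*(-143726)) = -32041/8 + (-73439 - 1*(-143726)) = -32041/8 + (-73439 + 143726) = -32041/8 + 70287 = 530255/8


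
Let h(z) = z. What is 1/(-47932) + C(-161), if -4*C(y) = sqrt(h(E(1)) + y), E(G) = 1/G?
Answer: -1/47932 - I*sqrt(10) ≈ -2.0863e-5 - 3.1623*I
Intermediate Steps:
C(y) = -sqrt(1 + y)/4 (C(y) = -sqrt(1/1 + y)/4 = -sqrt(1 + y)/4)
1/(-47932) + C(-161) = 1/(-47932) - sqrt(1 - 161)/4 = -1/47932 - I*sqrt(10)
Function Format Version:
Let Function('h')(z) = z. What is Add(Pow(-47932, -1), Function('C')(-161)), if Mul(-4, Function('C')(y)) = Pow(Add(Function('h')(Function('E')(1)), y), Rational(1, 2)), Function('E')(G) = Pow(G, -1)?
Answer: Add(Rational(-1, 47932), Mul(-1, I, Pow(10, Rational(1, 2)))) ≈ Add(-2.0863e-5, Mul(-3.1623, I))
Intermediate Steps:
Function('C')(y) = Mul(Rational(-1, 4), Pow(Add(1, y), Rational(1, 2))) (Function('C')(y) = Mul(Rational(-1, 4), Pow(Add(Pow(1, -1), y), Rational(1, 2))) = Mul(Rational(-1, 4), Pow(Add(1, y), Rational(1, 2))))
Add(Pow(-47932, -1), Function('C')(-161)) = Add(Pow(-47932, -1), Mul(Rational(-1, 4), Pow(Add(1, -161), Rational(1, 2)))) = Add(Rational(-1, 47932), Mul(Rational(-1, 4), Pow(-160, Rational(1, 2)))) = Add(Rational(-1, 47932), Mul(Rational(-1, 4), Mul(4, I, Pow(10, Rational(1, 2))))) = Add(Rational(-1, 47932), Mul(-1, I, Pow(10, Rational(1, 2))))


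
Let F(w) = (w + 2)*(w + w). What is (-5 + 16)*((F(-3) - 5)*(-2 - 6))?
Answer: -88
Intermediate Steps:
F(w) = 2*w*(2 + w) (F(w) = (2 + w)*(2*w) = 2*w*(2 + w))
(-5 + 16)*((F(-3) - 5)*(-2 - 6)) = (-5 + 16)*((2*(-3)*(2 - 3) - 5)*(-2 - 6)) = 11*((2*(-3)*(-1) - 5)*(-8)) = 11*((6 - 5)*(-8)) = 11*(1*(-8)) = 11*(-8) = -88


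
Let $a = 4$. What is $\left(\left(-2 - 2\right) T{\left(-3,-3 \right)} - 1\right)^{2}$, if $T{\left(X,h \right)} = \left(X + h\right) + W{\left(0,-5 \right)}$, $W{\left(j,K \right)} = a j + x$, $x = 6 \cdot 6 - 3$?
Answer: $11881$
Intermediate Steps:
$x = 33$ ($x = 36 - 3 = 33$)
$W{\left(j,K \right)} = 33 + 4 j$ ($W{\left(j,K \right)} = 4 j + 33 = 33 + 4 j$)
$T{\left(X,h \right)} = 33 + X + h$ ($T{\left(X,h \right)} = \left(X + h\right) + \left(33 + 4 \cdot 0\right) = \left(X + h\right) + \left(33 + 0\right) = \left(X + h\right) + 33 = 33 + X + h$)
$\left(\left(-2 - 2\right) T{\left(-3,-3 \right)} - 1\right)^{2} = \left(\left(-2 - 2\right) \left(33 - 3 - 3\right) - 1\right)^{2} = \left(\left(-4\right) 27 - 1\right)^{2} = \left(-108 - 1\right)^{2} = \left(-109\right)^{2} = 11881$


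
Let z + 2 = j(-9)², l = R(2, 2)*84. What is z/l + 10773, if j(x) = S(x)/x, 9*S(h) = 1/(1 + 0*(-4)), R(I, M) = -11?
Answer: 65309860493/6062364 ≈ 10773.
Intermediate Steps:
S(h) = ⅑ (S(h) = 1/(9*(1 + 0*(-4))) = 1/(9*(1 + 0)) = (⅑)/1 = (⅑)*1 = ⅑)
l = -924 (l = -11*84 = -924)
j(x) = 1/(9*x)
z = -13121/6561 (z = -2 + ((⅑)/(-9))² = -2 + ((⅑)*(-⅑))² = -2 + (-1/81)² = -2 + 1/6561 = -13121/6561 ≈ -1.9998)
z/l + 10773 = -13121/6561/(-924) + 10773 = -13121/6561*(-1/924) + 10773 = 13121/6062364 + 10773 = 65309860493/6062364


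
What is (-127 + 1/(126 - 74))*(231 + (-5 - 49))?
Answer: -1168731/52 ≈ -22476.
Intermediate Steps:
(-127 + 1/(126 - 74))*(231 + (-5 - 49)) = (-127 + 1/52)*(231 - 54) = (-127 + 1/52)*177 = -6603/52*177 = -1168731/52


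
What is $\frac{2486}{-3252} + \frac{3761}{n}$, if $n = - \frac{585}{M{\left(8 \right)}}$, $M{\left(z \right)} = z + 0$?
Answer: $- \frac{16550081}{317070} \approx -52.197$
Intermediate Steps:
$M{\left(z \right)} = z$
$n = - \frac{585}{8} \approx -73.125$
$\frac{2486}{-3252} + \frac{3761}{n} = \frac{2486}{-3252} + \frac{3761}{- \frac{585}{8}} = 2486 \left(- \frac{1}{3252}\right) + 3761 \left(- \frac{8}{585}\right) = - \frac{1243}{1626} - \frac{30088}{585} = - \frac{16550081}{317070}$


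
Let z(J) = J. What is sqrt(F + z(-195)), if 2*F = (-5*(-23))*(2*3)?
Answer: 5*sqrt(6) ≈ 12.247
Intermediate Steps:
F = 345 (F = ((-5*(-23))*(2*3))/2 = (115*6)/2 = (1/2)*690 = 345)
sqrt(F + z(-195)) = sqrt(345 - 195) = sqrt(150) = 5*sqrt(6)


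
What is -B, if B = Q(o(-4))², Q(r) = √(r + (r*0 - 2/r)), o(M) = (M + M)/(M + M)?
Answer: 1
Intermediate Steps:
o(M) = 1 (o(M) = (2*M)/((2*M)) = (2*M)*(1/(2*M)) = 1)
Q(r) = √(r - 2/r) (Q(r) = √(r + (0 - 2/r)) = √(r - 2/r))
B = -1 (B = (√(1 - 2/1))² = (√(1 - 2*1))² = (√(1 - 2))² = (√(-1))² = I² = -1)
-B = -1*(-1) = 1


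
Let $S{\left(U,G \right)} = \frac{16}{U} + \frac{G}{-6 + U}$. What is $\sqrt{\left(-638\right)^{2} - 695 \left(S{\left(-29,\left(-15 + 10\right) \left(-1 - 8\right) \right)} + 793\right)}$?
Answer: $\frac{i \sqrt{5885221314}}{203} \approx 377.91 i$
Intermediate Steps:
$\sqrt{\left(-638\right)^{2} - 695 \left(S{\left(-29,\left(-15 + 10\right) \left(-1 - 8\right) \right)} + 793\right)} = \sqrt{\left(-638\right)^{2} - 695 \left(\frac{-96 + 16 \left(-29\right) + \left(-15 + 10\right) \left(-1 - 8\right) \left(-29\right)}{\left(-29\right) \left(-6 - 29\right)} + 793\right)} = \sqrt{407044 - 695 \left(- \frac{-96 - 464 + \left(-5\right) \left(-9\right) \left(-29\right)}{29 \left(-35\right)} + 793\right)} = \sqrt{407044 - 695 \left(\left(- \frac{1}{29}\right) \left(- \frac{1}{35}\right) \left(-96 - 464 + 45 \left(-29\right)\right) + 793\right)} = \sqrt{407044 - 695 \left(\left(- \frac{1}{29}\right) \left(- \frac{1}{35}\right) \left(-96 - 464 - 1305\right) + 793\right)} = \sqrt{407044 - 695 \left(\left(- \frac{1}{29}\right) \left(- \frac{1}{35}\right) \left(-1865\right) + 793\right)} = \sqrt{407044 - 695 \left(- \frac{373}{203} + 793\right)} = \sqrt{407044 - \frac{111621170}{203}} = \sqrt{- \frac{28991238}{203}} = \frac{i \sqrt{5885221314}}{203}$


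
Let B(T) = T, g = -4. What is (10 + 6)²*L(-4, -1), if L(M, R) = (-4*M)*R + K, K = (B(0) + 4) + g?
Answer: -4096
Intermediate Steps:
K = 0 (K = (0 + 4) - 4 = 4 - 4 = 0)
L(M, R) = -4*M*R (L(M, R) = (-4*M)*R + 0 = -4*M*R + 0 = -4*M*R)
(10 + 6)²*L(-4, -1) = (10 + 6)²*(-4*(-4)*(-1)) = 16²*(-16) = 256*(-16) = -4096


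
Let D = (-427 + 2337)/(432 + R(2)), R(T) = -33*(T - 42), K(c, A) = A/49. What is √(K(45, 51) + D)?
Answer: √20032149/3066 ≈ 1.4598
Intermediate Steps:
K(c, A) = A/49 (K(c, A) = A*(1/49) = A/49)
R(T) = 1386 - 33*T (R(T) = -33*(-42 + T) = 1386 - 33*T)
D = 955/876 (D = (-427 + 2337)/(432 + (1386 - 33*2)) = 1910/(432 + (1386 - 66)) = 1910/(432 + 1320) = 1910/1752 = 1910*(1/1752) = 955/876 ≈ 1.0902)
√(K(45, 51) + D) = √((1/49)*51 + 955/876) = √(51/49 + 955/876) = √(91471/42924) = √20032149/3066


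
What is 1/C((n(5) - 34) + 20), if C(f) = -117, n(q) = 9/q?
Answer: -1/117 ≈ -0.0085470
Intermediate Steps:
1/C((n(5) - 34) + 20) = 1/(-117) = -1/117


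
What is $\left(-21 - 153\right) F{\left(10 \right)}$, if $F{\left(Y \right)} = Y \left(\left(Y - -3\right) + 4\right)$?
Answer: $-29580$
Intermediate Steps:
$F{\left(Y \right)} = Y \left(7 + Y\right)$ ($F{\left(Y \right)} = Y \left(\left(Y + 3\right) + 4\right) = Y \left(\left(3 + Y\right) + 4\right) = Y \left(7 + Y\right)$)
$\left(-21 - 153\right) F{\left(10 \right)} = \left(-21 - 153\right) 10 \left(7 + 10\right) = - 174 \cdot 10 \cdot 17 = \left(-174\right) 170 = -29580$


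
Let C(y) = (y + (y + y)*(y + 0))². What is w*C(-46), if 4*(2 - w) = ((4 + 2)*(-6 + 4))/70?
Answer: 178980802/5 ≈ 3.5796e+7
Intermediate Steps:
C(y) = (y + 2*y²)² (C(y) = (y + (2*y)*y)² = (y + 2*y²)²)
w = 143/70 (w = 2 - (4 + 2)*(-6 + 4)/(4*70) = 2 - 6*(-2)/(4*70) = 2 - (-3)/70 = 2 - ¼*(-6/35) = 2 + 3/70 = 143/70 ≈ 2.0429)
w*C(-46) = 143*((-46)²*(1 + 2*(-46))²)/70 = 143*(2116*(1 - 92)²)/70 = 143*(2116*(-91)²)/70 = 143*(2116*8281)/70 = (143/70)*17522596 = 178980802/5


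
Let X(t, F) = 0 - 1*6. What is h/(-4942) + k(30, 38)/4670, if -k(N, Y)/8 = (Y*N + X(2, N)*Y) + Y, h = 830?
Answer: -2071765/1153957 ≈ -1.7954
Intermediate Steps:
X(t, F) = -6 (X(t, F) = 0 - 6 = -6)
k(N, Y) = 40*Y - 8*N*Y (k(N, Y) = -8*((Y*N - 6*Y) + Y) = -8*((N*Y - 6*Y) + Y) = -8*((-6*Y + N*Y) + Y) = -8*(-5*Y + N*Y) = 40*Y - 8*N*Y)
h/(-4942) + k(30, 38)/4670 = 830/(-4942) + (8*38*(5 - 1*30))/4670 = 830*(-1/4942) + (8*38*(5 - 30))*(1/4670) = -415/2471 + (8*38*(-25))*(1/4670) = -415/2471 - 7600*1/4670 = -415/2471 - 760/467 = -2071765/1153957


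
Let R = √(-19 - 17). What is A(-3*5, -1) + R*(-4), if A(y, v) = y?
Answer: -15 - 24*I ≈ -15.0 - 24.0*I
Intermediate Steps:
R = 6*I (R = √(-36) = 6*I ≈ 6.0*I)
A(-3*5, -1) + R*(-4) = -3*5 + (6*I)*(-4) = -15 - 24*I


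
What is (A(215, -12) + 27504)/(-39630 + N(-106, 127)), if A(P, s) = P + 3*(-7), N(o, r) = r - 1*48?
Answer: -27698/39551 ≈ -0.70031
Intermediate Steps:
N(o, r) = -48 + r (N(o, r) = r - 48 = -48 + r)
A(P, s) = -21 + P (A(P, s) = P - 21 = -21 + P)
(A(215, -12) + 27504)/(-39630 + N(-106, 127)) = ((-21 + 215) + 27504)/(-39630 + (-48 + 127)) = (194 + 27504)/(-39630 + 79) = 27698/(-39551) = 27698*(-1/39551) = -27698/39551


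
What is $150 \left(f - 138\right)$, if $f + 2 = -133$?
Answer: $-40950$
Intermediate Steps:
$f = -135$ ($f = -2 - 133 = -135$)
$150 \left(f - 138\right) = 150 \left(-135 - 138\right) = 150 \left(-273\right) = -40950$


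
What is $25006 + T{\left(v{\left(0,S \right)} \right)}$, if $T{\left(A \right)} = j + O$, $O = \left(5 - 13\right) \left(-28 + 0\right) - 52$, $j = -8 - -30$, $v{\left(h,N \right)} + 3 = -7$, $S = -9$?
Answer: $25200$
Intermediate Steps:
$v{\left(h,N \right)} = -10$ ($v{\left(h,N \right)} = -3 - 7 = -10$)
$j = 22$ ($j = -8 + 30 = 22$)
$O = 172$ ($O = \left(-8\right) \left(-28\right) - 52 = 224 - 52 = 172$)
$T{\left(A \right)} = 194$ ($T{\left(A \right)} = 22 + 172 = 194$)
$25006 + T{\left(v{\left(0,S \right)} \right)} = 25006 + 194 = 25200$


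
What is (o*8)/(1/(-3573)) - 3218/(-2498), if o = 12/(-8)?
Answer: 53553733/1249 ≈ 42877.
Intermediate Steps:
o = -3/2 (o = 12*(-⅛) = -3/2 ≈ -1.5000)
(o*8)/(1/(-3573)) - 3218/(-2498) = (-3/2*8)/(1/(-3573)) - 3218/(-2498) = -12/(-1/3573) - 3218*(-1/2498) = -12*(-3573) + 1609/1249 = 42876 + 1609/1249 = 53553733/1249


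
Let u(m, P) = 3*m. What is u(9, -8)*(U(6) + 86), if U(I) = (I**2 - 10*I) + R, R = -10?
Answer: 1404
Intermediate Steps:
U(I) = -10 + I**2 - 10*I (U(I) = (I**2 - 10*I) - 10 = -10 + I**2 - 10*I)
u(9, -8)*(U(6) + 86) = (3*9)*((-10 + 6**2 - 10*6) + 86) = 27*((-10 + 36 - 60) + 86) = 27*(-34 + 86) = 27*52 = 1404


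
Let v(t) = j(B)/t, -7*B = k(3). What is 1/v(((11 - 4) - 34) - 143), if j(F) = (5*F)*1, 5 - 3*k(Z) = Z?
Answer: 357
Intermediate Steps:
k(Z) = 5/3 - Z/3
B = -2/21 (B = -(5/3 - 1/3*3)/7 = -(5/3 - 1)/7 = -1/7*2/3 = -2/21 ≈ -0.095238)
j(F) = 5*F
v(t) = -10/(21*t) (v(t) = (5*(-2/21))/t = -10/(21*t))
1/v(((11 - 4) - 34) - 143) = 1/(-10/(21*(((11 - 4) - 34) - 143))) = 1/(-10/(21*((7 - 34) - 143))) = 1/(-10/(21*(-27 - 143))) = 1/(-10/21/(-170)) = 1/(-10/21*(-1/170)) = 1/(1/357) = 357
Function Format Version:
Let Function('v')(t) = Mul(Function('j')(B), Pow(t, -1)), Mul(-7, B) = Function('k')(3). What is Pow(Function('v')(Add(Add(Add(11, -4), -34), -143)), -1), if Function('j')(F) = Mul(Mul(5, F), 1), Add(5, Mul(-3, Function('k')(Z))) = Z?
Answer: 357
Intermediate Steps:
Function('k')(Z) = Add(Rational(5, 3), Mul(Rational(-1, 3), Z))
B = Rational(-2, 21) (B = Mul(Rational(-1, 7), Add(Rational(5, 3), Mul(Rational(-1, 3), 3))) = Mul(Rational(-1, 7), Add(Rational(5, 3), -1)) = Mul(Rational(-1, 7), Rational(2, 3)) = Rational(-2, 21) ≈ -0.095238)
Function('j')(F) = Mul(5, F)
Function('v')(t) = Mul(Rational(-10, 21), Pow(t, -1)) (Function('v')(t) = Mul(Mul(5, Rational(-2, 21)), Pow(t, -1)) = Mul(Rational(-10, 21), Pow(t, -1)))
Pow(Function('v')(Add(Add(Add(11, -4), -34), -143)), -1) = Pow(Mul(Rational(-10, 21), Pow(Add(Add(Add(11, -4), -34), -143), -1)), -1) = Pow(Mul(Rational(-10, 21), Pow(Add(Add(7, -34), -143), -1)), -1) = Pow(Mul(Rational(-10, 21), Pow(Add(-27, -143), -1)), -1) = Pow(Mul(Rational(-10, 21), Pow(-170, -1)), -1) = Pow(Mul(Rational(-10, 21), Rational(-1, 170)), -1) = Pow(Rational(1, 357), -1) = 357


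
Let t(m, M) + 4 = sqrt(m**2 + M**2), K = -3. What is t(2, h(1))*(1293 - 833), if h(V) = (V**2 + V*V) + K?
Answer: -1840 + 460*sqrt(5) ≈ -811.41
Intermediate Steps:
h(V) = -3 + 2*V**2 (h(V) = (V**2 + V*V) - 3 = (V**2 + V**2) - 3 = 2*V**2 - 3 = -3 + 2*V**2)
t(m, M) = -4 + sqrt(M**2 + m**2) (t(m, M) = -4 + sqrt(m**2 + M**2) = -4 + sqrt(M**2 + m**2))
t(2, h(1))*(1293 - 833) = (-4 + sqrt((-3 + 2*1**2)**2 + 2**2))*(1293 - 833) = (-4 + sqrt((-3 + 2*1)**2 + 4))*460 = (-4 + sqrt((-3 + 2)**2 + 4))*460 = (-4 + sqrt((-1)**2 + 4))*460 = (-4 + sqrt(1 + 4))*460 = (-4 + sqrt(5))*460 = -1840 + 460*sqrt(5)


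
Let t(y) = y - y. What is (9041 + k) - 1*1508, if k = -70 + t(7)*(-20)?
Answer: 7463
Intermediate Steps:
t(y) = 0
k = -70 (k = -70 + 0*(-20) = -70 + 0 = -70)
(9041 + k) - 1*1508 = (9041 - 70) - 1*1508 = 8971 - 1508 = 7463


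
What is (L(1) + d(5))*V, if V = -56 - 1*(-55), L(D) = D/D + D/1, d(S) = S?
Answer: -7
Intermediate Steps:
L(D) = 1 + D (L(D) = 1 + D*1 = 1 + D)
V = -1 (V = -56 + 55 = -1)
(L(1) + d(5))*V = ((1 + 1) + 5)*(-1) = (2 + 5)*(-1) = 7*(-1) = -7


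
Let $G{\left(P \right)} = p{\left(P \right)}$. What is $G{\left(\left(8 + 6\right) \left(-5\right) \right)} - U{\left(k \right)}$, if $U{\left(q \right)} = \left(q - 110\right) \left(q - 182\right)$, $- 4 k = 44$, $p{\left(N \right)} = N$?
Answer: $-23423$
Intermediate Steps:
$G{\left(P \right)} = P$
$k = -11$ ($k = \left(- \frac{1}{4}\right) 44 = -11$)
$U{\left(q \right)} = \left(-182 + q\right) \left(-110 + q\right)$ ($U{\left(q \right)} = \left(q - 110\right) \left(-182 + q\right) = \left(-110 + q\right) \left(-182 + q\right) = \left(-182 + q\right) \left(-110 + q\right)$)
$G{\left(\left(8 + 6\right) \left(-5\right) \right)} - U{\left(k \right)} = \left(8 + 6\right) \left(-5\right) - \left(20020 + \left(-11\right)^{2} - -3212\right) = 14 \left(-5\right) - \left(20020 + 121 + 3212\right) = -70 - 23353 = -23423$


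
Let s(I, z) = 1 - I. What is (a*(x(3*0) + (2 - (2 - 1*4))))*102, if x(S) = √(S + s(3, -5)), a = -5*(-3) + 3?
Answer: 7344 + 1836*I*√2 ≈ 7344.0 + 2596.5*I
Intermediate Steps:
a = 18 (a = 15 + 3 = 18)
x(S) = √(-2 + S) (x(S) = √(S + (1 - 1*3)) = √(S + (1 - 3)) = √(S - 2) = √(-2 + S))
(a*(x(3*0) + (2 - (2 - 1*4))))*102 = (18*(√(-2 + 3*0) + (2 - (2 - 1*4))))*102 = (18*(√(-2 + 0) + (2 - (2 - 4))))*102 = (18*(√(-2) + (2 - 1*(-2))))*102 = (18*(I*√2 + (2 + 2)))*102 = (18*(I*√2 + 4))*102 = (18*(4 + I*√2))*102 = (72 + 18*I*√2)*102 = 7344 + 1836*I*√2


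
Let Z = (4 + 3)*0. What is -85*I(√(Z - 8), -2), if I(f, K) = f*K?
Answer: 340*I*√2 ≈ 480.83*I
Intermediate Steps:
Z = 0 (Z = 7*0 = 0)
I(f, K) = K*f
-85*I(√(Z - 8), -2) = -(-170)*√(0 - 8) = -(-170)*√(-8) = -(-170)*2*I*√2 = -(-340)*I*√2 = 340*I*√2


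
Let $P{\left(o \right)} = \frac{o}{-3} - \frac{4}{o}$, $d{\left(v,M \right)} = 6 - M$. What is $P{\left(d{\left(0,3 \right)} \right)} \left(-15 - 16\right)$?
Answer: $\frac{217}{3} \approx 72.333$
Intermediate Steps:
$P{\left(o \right)} = - \frac{4}{o} - \frac{o}{3}$ ($P{\left(o \right)} = o \left(- \frac{1}{3}\right) - \frac{4}{o} = - \frac{o}{3} - \frac{4}{o} = - \frac{4}{o} - \frac{o}{3}$)
$P{\left(d{\left(0,3 \right)} \right)} \left(-15 - 16\right) = \left(- \frac{4}{6 - 3} - \frac{6 - 3}{3}\right) \left(-15 - 16\right) = \left(- \frac{4}{6 - 3} - \frac{6 - 3}{3}\right) \left(-31\right) = \left(- \frac{4}{3} - 1\right) \left(-31\right) = \left(- \frac{7}{3}\right) \left(-31\right) = \frac{217}{3}$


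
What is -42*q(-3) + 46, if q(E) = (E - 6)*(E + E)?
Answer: -2222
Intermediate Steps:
q(E) = 2*E*(-6 + E) (q(E) = (-6 + E)*(2*E) = 2*E*(-6 + E))
-42*q(-3) + 46 = -84*(-3)*(-6 - 3) + 46 = -84*(-3)*(-9) + 46 = -42*54 + 46 = -2268 + 46 = -2222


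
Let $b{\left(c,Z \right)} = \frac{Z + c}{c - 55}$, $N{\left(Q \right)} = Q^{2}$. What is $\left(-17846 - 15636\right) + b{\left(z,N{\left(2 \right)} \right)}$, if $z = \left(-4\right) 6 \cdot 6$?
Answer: $- \frac{6662778}{199} \approx -33481.0$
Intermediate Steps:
$z = -144$ ($z = \left(-24\right) 6 = -144$)
$b{\left(c,Z \right)} = \frac{Z + c}{-55 + c}$
$\left(-17846 - 15636\right) + b{\left(z,N{\left(2 \right)} \right)} = \left(-17846 - 15636\right) + \frac{2^{2} - 144}{-55 - 144} = -33482 + \frac{4 - 144}{-199} = -33482 - - \frac{140}{199} = -33482 + \frac{140}{199} = - \frac{6662778}{199}$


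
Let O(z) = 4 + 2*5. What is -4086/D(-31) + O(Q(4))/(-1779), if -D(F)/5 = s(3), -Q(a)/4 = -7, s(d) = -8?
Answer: -3634777/35580 ≈ -102.16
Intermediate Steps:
Q(a) = 28 (Q(a) = -4*(-7) = 28)
O(z) = 14 (O(z) = 4 + 10 = 14)
D(F) = 40 (D(F) = -5*(-8) = 40)
-4086/D(-31) + O(Q(4))/(-1779) = -4086/40 + 14/(-1779) = -4086*1/40 + 14*(-1/1779) = -2043/20 - 14/1779 = -3634777/35580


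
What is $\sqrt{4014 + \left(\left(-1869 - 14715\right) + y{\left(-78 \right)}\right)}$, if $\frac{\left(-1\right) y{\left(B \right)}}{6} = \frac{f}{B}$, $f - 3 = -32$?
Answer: $\frac{i \sqrt{2124707}}{13} \approx 112.13 i$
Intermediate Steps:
$f = -29$ ($f = 3 - 32 = -29$)
$y{\left(B \right)} = \frac{174}{B}$ ($y{\left(B \right)} = - 6 \left(- \frac{29}{B}\right) = \frac{174}{B}$)
$\sqrt{4014 + \left(\left(-1869 - 14715\right) + y{\left(-78 \right)}\right)} = \sqrt{4014 + \left(\left(-1869 - 14715\right) + \frac{174}{-78}\right)} = \sqrt{4014 + \left(-16584 + 174 \left(- \frac{1}{78}\right)\right)} = \sqrt{4014 - \frac{215621}{13}} = \sqrt{- \frac{163439}{13}} = \frac{i \sqrt{2124707}}{13}$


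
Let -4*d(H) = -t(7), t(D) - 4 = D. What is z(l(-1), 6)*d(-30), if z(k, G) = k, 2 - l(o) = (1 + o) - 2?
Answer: 11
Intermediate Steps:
l(o) = 3 - o (l(o) = 2 - ((1 + o) - 2) = 2 - (-1 + o) = 2 + (1 - o) = 3 - o)
t(D) = 4 + D
d(H) = 11/4 (d(H) = -(-1)*(4 + 7)/4 = -(-1)*11/4 = -¼*(-11) = 11/4)
z(l(-1), 6)*d(-30) = (3 - 1*(-1))*(11/4) = (3 + 1)*(11/4) = 4*(11/4) = 11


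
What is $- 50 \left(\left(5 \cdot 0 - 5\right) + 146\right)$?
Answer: $-7050$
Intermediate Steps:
$- 50 \left(\left(5 \cdot 0 - 5\right) + 146\right) = - 50 \left(\left(0 - 5\right) + 146\right) = - 50 \left(-5 + 146\right) = \left(-50\right) 141 = -7050$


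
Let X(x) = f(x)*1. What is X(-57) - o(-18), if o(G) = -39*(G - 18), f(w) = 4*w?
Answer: -1632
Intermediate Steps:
X(x) = 4*x (X(x) = (4*x)*1 = 4*x)
o(G) = 702 - 39*G (o(G) = -39*(-18 + G) = 702 - 39*G)
X(-57) - o(-18) = 4*(-57) - (702 - 39*(-18)) = -228 - (702 + 702) = -228 - 1*1404 = -228 - 1404 = -1632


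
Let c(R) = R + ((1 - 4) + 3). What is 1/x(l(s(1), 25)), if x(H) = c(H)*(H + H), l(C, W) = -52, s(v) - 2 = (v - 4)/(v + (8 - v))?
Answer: 1/5408 ≈ 0.00018491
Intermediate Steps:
c(R) = R (c(R) = R + (-3 + 3) = R + 0 = R)
s(v) = 3/2 + v/8 (s(v) = 2 + (v - 4)/(v + (8 - v)) = 2 + (-4 + v)/8 = 2 + (-4 + v)*(⅛) = 2 + (-½ + v/8) = 3/2 + v/8)
x(H) = 2*H² (x(H) = H*(H + H) = H*(2*H) = 2*H²)
1/x(l(s(1), 25)) = 1/(2*(-52)²) = 1/(2*2704) = 1/5408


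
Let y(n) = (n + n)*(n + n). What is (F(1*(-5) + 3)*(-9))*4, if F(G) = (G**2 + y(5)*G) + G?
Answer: 7128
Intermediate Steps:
y(n) = 4*n**2 (y(n) = (2*n)*(2*n) = 4*n**2)
F(G) = G**2 + 101*G (F(G) = (G**2 + (4*5**2)*G) + G = (G**2 + (4*25)*G) + G = (G**2 + 100*G) + G = G**2 + 101*G)
(F(1*(-5) + 3)*(-9))*4 = (((1*(-5) + 3)*(101 + (1*(-5) + 3)))*(-9))*4 = (((-5 + 3)*(101 + (-5 + 3)))*(-9))*4 = (-2*(101 - 2)*(-9))*4 = (-2*99*(-9))*4 = -198*(-9)*4 = 1782*4 = 7128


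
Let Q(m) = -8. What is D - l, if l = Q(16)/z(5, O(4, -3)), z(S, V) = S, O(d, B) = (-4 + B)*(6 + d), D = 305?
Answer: 1533/5 ≈ 306.60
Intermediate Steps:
l = -8/5 ≈ -1.6000
D - l = 305 - 1*(-8/5) = 305 + 8/5 = 1533/5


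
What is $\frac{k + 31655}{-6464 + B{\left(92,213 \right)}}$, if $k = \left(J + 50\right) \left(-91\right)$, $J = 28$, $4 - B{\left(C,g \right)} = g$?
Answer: $- \frac{24557}{6673} \approx -3.6801$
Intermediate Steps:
$B{\left(C,g \right)} = 4 - g$
$k = -7098$ ($k = \left(28 + 50\right) \left(-91\right) = 78 \left(-91\right) = -7098$)
$\frac{k + 31655}{-6464 + B{\left(92,213 \right)}} = \frac{-7098 + 31655}{-6464 + \left(4 - 213\right)} = \frac{24557}{-6464 + \left(4 - 213\right)} = \frac{24557}{-6464 - 209} = \frac{24557}{-6673} = 24557 \left(- \frac{1}{6673}\right) = - \frac{24557}{6673}$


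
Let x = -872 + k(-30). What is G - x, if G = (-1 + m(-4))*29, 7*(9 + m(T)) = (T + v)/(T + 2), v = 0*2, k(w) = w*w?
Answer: -2168/7 ≈ -309.71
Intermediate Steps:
k(w) = w²
v = 0
m(T) = -9 + T/(7*(2 + T)) (m(T) = -9 + ((T + 0)/(T + 2))/7 = -9 + (T/(2 + T))/7 = -9 + T/(7*(2 + T)))
x = 28 (x = -872 + (-30)² = -872 + 900 = 28)
G = -1972/7 (G = (-1 + 2*(-63 - 31*(-4))/(7*(2 - 4)))*29 = (-1 + (2/7)*(-63 + 124)/(-2))*29 = (-1 + (2/7)*(-½)*61)*29 = (-1 - 61/7)*29 = -68/7*29 = -1972/7 ≈ -281.71)
G - x = -1972/7 - 1*28 = -1972/7 - 28 = -2168/7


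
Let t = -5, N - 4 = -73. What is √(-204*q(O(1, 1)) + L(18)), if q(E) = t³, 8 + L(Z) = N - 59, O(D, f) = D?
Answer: 2*√6341 ≈ 159.26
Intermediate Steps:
N = -69 (N = 4 - 73 = -69)
L(Z) = -136 (L(Z) = -8 + (-69 - 59) = -8 - 128 = -136)
q(E) = -125 (q(E) = (-5)³ = -125)
√(-204*q(O(1, 1)) + L(18)) = √(-204*(-125) - 136) = √(25500 - 136) = √25364 = 2*√6341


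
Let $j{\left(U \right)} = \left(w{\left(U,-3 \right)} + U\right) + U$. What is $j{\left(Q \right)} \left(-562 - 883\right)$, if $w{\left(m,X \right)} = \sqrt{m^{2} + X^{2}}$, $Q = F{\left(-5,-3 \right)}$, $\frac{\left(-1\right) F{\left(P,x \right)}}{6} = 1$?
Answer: $17340 - 4335 \sqrt{5} \approx 7646.6$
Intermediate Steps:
$F{\left(P,x \right)} = -6$ ($F{\left(P,x \right)} = \left(-6\right) 1 = -6$)
$Q = -6$
$w{\left(m,X \right)} = \sqrt{X^{2} + m^{2}}$
$j{\left(U \right)} = \sqrt{9 + U^{2}} + 2 U$ ($j{\left(U \right)} = \left(\sqrt{\left(-3\right)^{2} + U^{2}} + U\right) + U = \left(\sqrt{9 + U^{2}} + U\right) + U = \left(U + \sqrt{9 + U^{2}}\right) + U = \sqrt{9 + U^{2}} + 2 U$)
$j{\left(Q \right)} \left(-562 - 883\right) = \left(\sqrt{9 + \left(-6\right)^{2}} + 2 \left(-6\right)\right) \left(-562 - 883\right) = \left(\sqrt{9 + 36} - 12\right) \left(-1445\right) = \left(\sqrt{45} - 12\right) \left(-1445\right) = \left(3 \sqrt{5} - 12\right) \left(-1445\right) = \left(-12 + 3 \sqrt{5}\right) \left(-1445\right) = 17340 - 4335 \sqrt{5}$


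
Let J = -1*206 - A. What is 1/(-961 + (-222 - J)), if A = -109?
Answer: -1/1086 ≈ -0.00092081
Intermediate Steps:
J = -97 (J = -1*206 - 1*(-109) = -206 + 109 = -97)
1/(-961 + (-222 - J)) = 1/(-961 + (-222 - 1*(-97))) = 1/(-961 + (-222 + 97)) = 1/(-961 - 125) = 1/(-1086) = -1/1086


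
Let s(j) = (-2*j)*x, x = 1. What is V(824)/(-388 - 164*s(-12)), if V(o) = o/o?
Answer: -1/4324 ≈ -0.00023127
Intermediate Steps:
s(j) = -2*j (s(j) = -2*j*1 = -2*j)
V(o) = 1
V(824)/(-388 - 164*s(-12)) = 1/(-388 - (-328)*(-12)) = 1/(-388 - 164*24) = 1/(-388 - 3936) = 1/(-4324) = 1*(-1/4324) = -1/4324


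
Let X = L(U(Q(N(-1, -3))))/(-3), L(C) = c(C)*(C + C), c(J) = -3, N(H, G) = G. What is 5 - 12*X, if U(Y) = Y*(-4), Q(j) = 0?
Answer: 5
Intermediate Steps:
U(Y) = -4*Y
L(C) = -6*C (L(C) = -3*(C + C) = -6*C)
X = 0 (X = -(-24)*0/(-3) = -6*0*(-1/3) = 0*(-1/3) = 0)
5 - 12*X = 5 - 12*0 = 5 + 0 = 5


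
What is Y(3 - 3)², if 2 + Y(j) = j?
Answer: 4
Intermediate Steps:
Y(j) = -2 + j
Y(3 - 3)² = (-2 + (3 - 3))² = (-2 + 0)² = (-2)² = 4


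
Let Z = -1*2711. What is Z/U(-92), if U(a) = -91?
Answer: 2711/91 ≈ 29.791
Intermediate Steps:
Z = -2711
Z/U(-92) = -2711/(-91) = -2711*(-1/91) = 2711/91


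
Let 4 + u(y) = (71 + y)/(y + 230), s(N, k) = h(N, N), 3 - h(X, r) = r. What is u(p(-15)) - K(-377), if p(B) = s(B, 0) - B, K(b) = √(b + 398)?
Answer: -948/263 - √21 ≈ -8.1871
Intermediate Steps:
h(X, r) = 3 - r
s(N, k) = 3 - N
K(b) = √(398 + b)
p(B) = 3 - 2*B (p(B) = (3 - B) - B = 3 - 2*B)
u(y) = -4 + (71 + y)/(230 + y) (u(y) = -4 + (71 + y)/(y + 230) = -4 + (71 + y)/(230 + y))
u(p(-15)) - K(-377) = 3*(-283 - (3 - 2*(-15)))/(230 + (3 - 2*(-15))) - √(398 - 377) = 3*(-283 - (3 + 30))/(230 + (3 + 30)) - √21 = 3*(-283 - 1*33)/(230 + 33) - √21 = 3*(-283 - 33)/263 - √21 = 3*(1/263)*(-316) - √21 = -948/263 - √21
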